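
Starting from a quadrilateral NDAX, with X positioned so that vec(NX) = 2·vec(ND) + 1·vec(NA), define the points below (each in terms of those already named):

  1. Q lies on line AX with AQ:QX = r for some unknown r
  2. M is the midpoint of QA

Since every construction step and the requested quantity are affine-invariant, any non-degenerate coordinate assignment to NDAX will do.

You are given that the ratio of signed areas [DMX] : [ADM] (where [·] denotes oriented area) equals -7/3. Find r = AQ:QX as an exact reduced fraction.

Choose coordinates N = (0, 0), D = (1, 0), A = (0, 1), X = (2, 1).
1. With AQ:QX = r, write λ = r/(r+1) so Q = A + λ·(X−A); Q is affine-linear in λ
2. M is the midpoint of QA ⇒ M is an affine combination of earlier points and hence also affine-linear in λ
Every point depending on Q is an affine combination of Q and λ-independent points, so each such coordinate is linear in λ; the λ² term in each signed area is a multiple of (X−A)×(X−A) = 0, so 2·[DMX] and 2·[ADM] are each linear in λ. Evaluating at λ=0 and λ=1:
  2·[DMX] = λ − 2,   2·[ADM] = λ
So [DMX]:[ADM] = (λ − 2) / (λ). Setting this equal to -7/3:
  λ − 2 = -7/3·(λ)  ⇒  λ = 3/5
Then r = λ/(1−λ) = (3/5)/(2/5) = 3/2. Check: with r = 3/2, Q = (6/5, 1) and [DMX]:[ADM] = -7/3 as required.

r = 3/2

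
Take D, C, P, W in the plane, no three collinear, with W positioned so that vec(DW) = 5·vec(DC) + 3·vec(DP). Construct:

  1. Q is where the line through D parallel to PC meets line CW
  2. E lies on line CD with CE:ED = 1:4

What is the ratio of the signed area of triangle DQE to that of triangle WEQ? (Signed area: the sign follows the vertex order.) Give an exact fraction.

[DQE]:[WEQ] = 1/2

Set D = (0, 0), C = (1, 0), P = (0, 1), W = (5, 3); any affine frame gives the same invariant.
1. Q is where the line through D parallel to PC meets line CW ⇒ Q = (3/7, -3/7)
2. E lies on line CD with CE:ED = 1:4 ⇒ E = (4/5, 0)
2·[DQE] = 12/35, 2·[WEQ] = 24/35
[DQE]:[WEQ] = 12/35:24/35 = 1/2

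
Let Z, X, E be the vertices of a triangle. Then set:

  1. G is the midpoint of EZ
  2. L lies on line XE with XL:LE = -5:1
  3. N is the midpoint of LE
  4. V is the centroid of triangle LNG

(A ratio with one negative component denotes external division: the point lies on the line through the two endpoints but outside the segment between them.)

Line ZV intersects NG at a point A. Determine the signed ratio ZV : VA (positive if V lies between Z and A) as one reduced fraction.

Assign Z = (0, 0), X = (1, 0), E = (0, 1) — the answer is frame-independent, so this choice is without loss of generality.
1. G is the midpoint of EZ ⇒ G = (0, 1/2)
2. L lies on line XE with XL:LE = -5:1 ⇒ L = (-1/4, 5/4)
3. N is the midpoint of LE ⇒ N = (-1/8, 9/8)
4. V is the centroid of triangle LNG ⇒ V = (-1/8, 23/24)
line ZV meets NG at A = (-3/16, 23/16)
V = Z + t·(A−Z) with t = 2/3, so ZV:VA = 2/3:1/3

ZV:VA = 2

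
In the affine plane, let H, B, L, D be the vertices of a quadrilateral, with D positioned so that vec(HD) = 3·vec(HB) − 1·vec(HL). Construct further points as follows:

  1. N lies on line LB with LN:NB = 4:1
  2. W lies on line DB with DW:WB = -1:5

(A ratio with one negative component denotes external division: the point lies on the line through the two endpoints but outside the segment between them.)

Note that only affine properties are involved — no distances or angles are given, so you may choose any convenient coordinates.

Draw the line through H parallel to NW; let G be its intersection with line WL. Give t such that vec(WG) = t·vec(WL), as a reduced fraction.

t = -17/10

Choose coordinates H = (0, 0), B = (1, 0), L = (0, 1), D = (3, -1).
1. N lies on line LB with LN:NB = 4:1 ⇒ N = (4/5, 1/5)
2. W lies on line DB with DW:WB = -1:5 ⇒ W = (7/2, -5/4)
through H parallel to NW: direction (27/10, -29/20); meets WL at G = (189/20, -203/40)
G = W + t·(L−W) with t = -17/10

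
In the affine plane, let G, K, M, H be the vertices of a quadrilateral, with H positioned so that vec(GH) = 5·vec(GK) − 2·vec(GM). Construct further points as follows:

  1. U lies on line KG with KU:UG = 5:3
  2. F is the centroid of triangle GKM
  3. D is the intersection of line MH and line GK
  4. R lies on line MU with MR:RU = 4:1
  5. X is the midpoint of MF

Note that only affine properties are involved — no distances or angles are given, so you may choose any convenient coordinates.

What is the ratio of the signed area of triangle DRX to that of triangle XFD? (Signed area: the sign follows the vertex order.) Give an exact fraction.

[DRX]:[XFD] = -11/7

Choose coordinates G = (0, 0), K = (1, 0), M = (0, 1), H = (5, -2).
1. U lies on line KG with KU:UG = 5:3 ⇒ U = (3/8, 0)
2. F is the centroid of triangle GKM ⇒ F = (1/3, 1/3)
3. D is the intersection of line MH and line GK ⇒ D = (5/3, 0)
4. R lies on line MU with MR:RU = 4:1 ⇒ R = (3/10, 1/5)
5. X is the midpoint of MF ⇒ X = (1/6, 2/3)
2·[DRX] = -11/18, 2·[XFD] = 7/18
[DRX]:[XFD] = -11/18:7/18 = -11/7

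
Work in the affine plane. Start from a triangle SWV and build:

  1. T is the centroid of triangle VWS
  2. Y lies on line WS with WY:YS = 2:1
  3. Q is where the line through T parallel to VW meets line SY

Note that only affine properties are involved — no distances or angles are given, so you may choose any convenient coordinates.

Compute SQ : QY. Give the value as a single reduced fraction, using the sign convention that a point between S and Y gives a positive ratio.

Choose coordinates S = (0, 0), W = (1, 0), V = (0, 1).
1. T is the centroid of triangle VWS ⇒ T = (1/3, 1/3)
2. Y lies on line WS with WY:YS = 2:1 ⇒ Y = (1/3, 0)
3. Q is where the line through T parallel to VW meets line SY ⇒ Q = (2/3, 0)
Q = S + t·(Y−S) with t = 2, so SQ:QY = t:(1−t) = 2:-1

SQ:QY = -2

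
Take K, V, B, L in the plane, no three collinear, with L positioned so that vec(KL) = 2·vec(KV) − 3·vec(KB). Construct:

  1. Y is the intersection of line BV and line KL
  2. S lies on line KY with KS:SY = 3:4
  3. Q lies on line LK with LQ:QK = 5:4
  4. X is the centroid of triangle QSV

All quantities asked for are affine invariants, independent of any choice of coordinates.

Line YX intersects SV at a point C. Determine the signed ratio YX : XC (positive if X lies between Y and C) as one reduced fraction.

Assign K = (0, 0), V = (1, 0), B = (0, 1), L = (2, -3) — the answer is frame-independent, so this choice is without loss of generality.
1. Y is the intersection of line BV and line KL ⇒ Y = (-2, 3)
2. S lies on line KY with KS:SY = 3:4 ⇒ S = (-6/7, 9/7)
3. Q lies on line LK with LQ:QK = 5:4 ⇒ Q = (8/9, -4/3)
4. X is the centroid of triangle QSV ⇒ X = (65/189, -1/63)
line YX meets SV at C = (-510/1141, 1143/1141)
X = Y + t·(C−Y) with t = 163/108, so YX:XC = 163/108:-55/108

YX:XC = -163/55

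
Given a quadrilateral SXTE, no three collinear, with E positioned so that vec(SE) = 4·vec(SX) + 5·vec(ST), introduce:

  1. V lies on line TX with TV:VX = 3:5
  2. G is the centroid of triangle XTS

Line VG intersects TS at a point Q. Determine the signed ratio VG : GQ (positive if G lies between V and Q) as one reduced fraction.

Work in coordinates with S = (0, 0), X = (1, 0), T = (0, 1), E = (4, 5).
1. V lies on line TX with TV:VX = 3:5 ⇒ V = (3/8, 5/8)
2. G is the centroid of triangle XTS ⇒ G = (1/3, 1/3)
line VG meets TS at Q = (0, -2)
G = V + t·(Q−V) with t = 1/9, so VG:GQ = 1/9:8/9

VG:GQ = 1/8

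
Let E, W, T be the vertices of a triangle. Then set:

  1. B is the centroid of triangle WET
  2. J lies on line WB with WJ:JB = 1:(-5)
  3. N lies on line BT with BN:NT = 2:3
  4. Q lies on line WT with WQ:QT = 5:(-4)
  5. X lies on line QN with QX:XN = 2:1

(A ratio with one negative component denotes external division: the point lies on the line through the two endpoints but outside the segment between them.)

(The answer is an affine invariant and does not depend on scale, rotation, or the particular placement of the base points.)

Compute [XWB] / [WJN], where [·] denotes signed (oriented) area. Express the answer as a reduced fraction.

Choose coordinates E = (0, 0), W = (1, 0), T = (0, 1).
1. B is the centroid of triangle WET ⇒ B = (1/3, 1/3)
2. J lies on line WB with WJ:JB = 1:(-5) ⇒ J = (7/6, -1/12)
3. N lies on line BT with BN:NT = 2:3 ⇒ N = (1/5, 3/5)
4. Q lies on line WT with WQ:QT = 5:(-4) ⇒ Q = (-4, 5)
5. X lies on line QN with QX:XN = 2:1 ⇒ X = (-6/5, 31/15)
2·[XWB] = -29/45, 2·[WJN] = 1/30
[XWB]:[WJN] = -29/45:1/30 = -58/3

[XWB]:[WJN] = -58/3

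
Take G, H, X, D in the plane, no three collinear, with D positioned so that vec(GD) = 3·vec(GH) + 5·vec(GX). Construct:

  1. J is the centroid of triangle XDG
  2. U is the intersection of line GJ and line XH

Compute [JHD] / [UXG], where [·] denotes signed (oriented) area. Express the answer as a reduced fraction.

Assign G = (0, 0), H = (1, 0), X = (0, 1), D = (3, 5) — the answer is frame-independent, so this choice is without loss of generality.
1. J is the centroid of triangle XDG ⇒ J = (1, 2)
2. U is the intersection of line GJ and line XH ⇒ U = (1/3, 2/3)
2·[JHD] = 4, 2·[UXG] = 1/3
[JHD]:[UXG] = 4:1/3 = 12

[JHD]:[UXG] = 12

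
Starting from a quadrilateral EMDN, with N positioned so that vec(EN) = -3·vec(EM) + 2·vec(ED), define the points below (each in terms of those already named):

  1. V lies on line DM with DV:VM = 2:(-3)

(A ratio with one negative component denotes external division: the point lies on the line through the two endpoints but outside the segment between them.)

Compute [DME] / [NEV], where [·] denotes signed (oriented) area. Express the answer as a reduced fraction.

[DME]:[NEV] = -1/5

Set E = (0, 0), M = (1, 0), D = (0, 1), N = (-3, 2); any affine frame gives the same invariant.
1. V lies on line DM with DV:VM = 2:(-3) ⇒ V = (-2, 3)
2·[DME] = -1, 2·[NEV] = 5
[DME]:[NEV] = -1:5 = -1/5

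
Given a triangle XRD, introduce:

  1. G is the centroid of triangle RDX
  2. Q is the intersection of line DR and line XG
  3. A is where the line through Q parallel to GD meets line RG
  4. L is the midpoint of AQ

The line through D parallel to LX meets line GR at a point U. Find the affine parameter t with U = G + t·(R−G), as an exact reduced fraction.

Work in coordinates with X = (0, 0), R = (1, 0), D = (0, 1).
1. G is the centroid of triangle RDX ⇒ G = (1/3, 1/3)
2. Q is the intersection of line DR and line XG ⇒ Q = (1/2, 1/2)
3. A is where the line through Q parallel to GD meets line RG ⇒ A = (2/3, 1/6)
4. L is the midpoint of AQ ⇒ L = (7/12, 1/3)
through D parallel to LX: direction (-7/12, -1/3); meets GR at U = (-7/15, 11/15)
U = G + t·(R−G) with t = -6/5

t = -6/5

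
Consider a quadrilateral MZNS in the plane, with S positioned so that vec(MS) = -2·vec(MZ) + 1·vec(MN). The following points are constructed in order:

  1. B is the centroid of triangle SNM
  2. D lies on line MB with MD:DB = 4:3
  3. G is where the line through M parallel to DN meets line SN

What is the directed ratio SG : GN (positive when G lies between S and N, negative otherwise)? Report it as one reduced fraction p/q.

Work in coordinates with M = (0, 0), Z = (1, 0), N = (0, 1), S = (-2, 1).
1. B is the centroid of triangle SNM ⇒ B = (-2/3, 2/3)
2. D lies on line MB with MD:DB = 4:3 ⇒ D = (-8/21, 8/21)
3. G is where the line through M parallel to DN meets line SN ⇒ G = (8/13, 1)
G = S + t·(N−S) with t = 17/13, so SG:GN = t:(1−t) = 17/13:-4/13

SG:GN = -17/4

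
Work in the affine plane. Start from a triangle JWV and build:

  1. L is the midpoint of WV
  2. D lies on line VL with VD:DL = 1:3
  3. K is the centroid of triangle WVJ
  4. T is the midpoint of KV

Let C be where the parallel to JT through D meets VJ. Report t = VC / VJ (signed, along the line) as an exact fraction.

Choose coordinates J = (0, 0), W = (1, 0), V = (0, 1).
1. L is the midpoint of WV ⇒ L = (1/2, 1/2)
2. D lies on line VL with VD:DL = 1:3 ⇒ D = (1/8, 7/8)
3. K is the centroid of triangle WVJ ⇒ K = (1/3, 1/3)
4. T is the midpoint of KV ⇒ T = (1/6, 2/3)
through D parallel to JT: direction (1/6, 2/3); meets VJ at C = (0, 3/8)
C = V + t·(J−V) with t = 5/8

t = 5/8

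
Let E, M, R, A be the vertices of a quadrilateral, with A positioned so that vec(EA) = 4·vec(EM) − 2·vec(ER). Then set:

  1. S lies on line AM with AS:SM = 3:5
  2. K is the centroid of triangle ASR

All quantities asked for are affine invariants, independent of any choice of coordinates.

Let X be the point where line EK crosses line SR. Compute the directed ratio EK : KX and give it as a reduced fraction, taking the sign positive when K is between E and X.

EK:KX = -24

Set E = (0, 0), M = (1, 0), R = (0, 1), A = (4, -2); any affine frame gives the same invariant.
1. S lies on line AM with AS:SM = 3:5 ⇒ S = (23/8, -5/4)
2. K is the centroid of triangle ASR ⇒ K = (55/24, -3/4)
line EK meets SR at X = (1265/576, -23/32)
K = E + t·(X−E) with t = 24/23, so EK:KX = 24/23:-1/23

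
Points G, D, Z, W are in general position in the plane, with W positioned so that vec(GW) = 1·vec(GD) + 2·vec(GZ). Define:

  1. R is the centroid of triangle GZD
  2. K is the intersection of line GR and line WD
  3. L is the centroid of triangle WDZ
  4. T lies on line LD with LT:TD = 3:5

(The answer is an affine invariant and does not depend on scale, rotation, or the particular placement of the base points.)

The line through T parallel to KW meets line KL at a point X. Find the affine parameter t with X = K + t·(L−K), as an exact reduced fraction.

t = 5/8

Work in coordinates with G = (0, 0), D = (1, 0), Z = (0, 1), W = (1, 2).
1. R is the centroid of triangle GZD ⇒ R = (1/3, 1/3)
2. K is the intersection of line GR and line WD ⇒ K = (1, 1)
3. L is the centroid of triangle WDZ ⇒ L = (2/3, 1)
4. T lies on line LD with LT:TD = 3:5 ⇒ T = (19/24, 5/8)
through T parallel to KW: direction (0, 1); meets KL at X = (19/24, 1)
X = K + t·(L−K) with t = 5/8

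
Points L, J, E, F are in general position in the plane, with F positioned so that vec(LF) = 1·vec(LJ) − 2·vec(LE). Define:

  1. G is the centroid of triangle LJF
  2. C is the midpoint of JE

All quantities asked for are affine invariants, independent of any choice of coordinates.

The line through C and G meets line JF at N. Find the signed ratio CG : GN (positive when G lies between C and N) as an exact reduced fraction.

CG:GN = 1/2

Set L = (0, 0), J = (1, 0), E = (0, 1), F = (1, -2); any affine frame gives the same invariant.
1. G is the centroid of triangle LJF ⇒ G = (2/3, -2/3)
2. C is the midpoint of JE ⇒ C = (1/2, 1/2)
line CG meets JF at N = (1, -3)
G = C + t·(N−C) with t = 1/3, so CG:GN = 1/3:2/3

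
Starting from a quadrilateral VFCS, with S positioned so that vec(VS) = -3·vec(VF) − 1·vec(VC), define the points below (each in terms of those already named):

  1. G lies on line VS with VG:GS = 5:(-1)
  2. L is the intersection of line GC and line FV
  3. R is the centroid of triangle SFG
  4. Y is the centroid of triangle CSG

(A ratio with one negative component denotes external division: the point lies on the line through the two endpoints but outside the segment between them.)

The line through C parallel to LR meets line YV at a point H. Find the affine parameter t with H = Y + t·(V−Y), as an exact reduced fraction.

t = 16/19

Assign V = (0, 0), F = (1, 0), C = (0, 1), S = (-3, -1) — the answer is frame-independent, so this choice is without loss of generality.
1. G lies on line VS with VG:GS = 5:(-1) ⇒ G = (-15/4, -5/4)
2. L is the intersection of line GC and line FV ⇒ L = (-5/3, 0)
3. R is the centroid of triangle SFG ⇒ R = (-23/12, -3/4)
4. Y is the centroid of triangle CSG ⇒ Y = (-9/4, -5/12)
through C parallel to LR: direction (-1/4, -3/4); meets YV at H = (-27/76, -5/76)
H = Y + t·(V−Y) with t = 16/19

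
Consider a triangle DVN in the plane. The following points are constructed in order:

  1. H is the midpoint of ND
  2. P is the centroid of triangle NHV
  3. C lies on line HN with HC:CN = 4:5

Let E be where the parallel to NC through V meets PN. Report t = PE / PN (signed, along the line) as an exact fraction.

t = -2

Work in coordinates with D = (0, 0), V = (1, 0), N = (0, 1).
1. H is the midpoint of ND ⇒ H = (0, 1/2)
2. P is the centroid of triangle NHV ⇒ P = (1/3, 1/2)
3. C lies on line HN with HC:CN = 4:5 ⇒ C = (0, 13/18)
through V parallel to NC: direction (0, -5/18); meets PN at E = (1, -1/2)
E = P + t·(N−P) with t = -2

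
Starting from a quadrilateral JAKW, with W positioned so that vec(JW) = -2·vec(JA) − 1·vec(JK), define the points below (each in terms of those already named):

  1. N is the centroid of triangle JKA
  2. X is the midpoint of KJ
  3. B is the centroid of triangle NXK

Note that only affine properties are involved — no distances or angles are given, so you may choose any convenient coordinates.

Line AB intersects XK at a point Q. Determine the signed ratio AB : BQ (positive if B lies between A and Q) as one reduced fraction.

AB:BQ = 8

Work in coordinates with J = (0, 0), A = (1, 0), K = (0, 1), W = (-2, -1).
1. N is the centroid of triangle JKA ⇒ N = (1/3, 1/3)
2. X is the midpoint of KJ ⇒ X = (0, 1/2)
3. B is the centroid of triangle NXK ⇒ B = (1/9, 11/18)
line AB meets XK at Q = (0, 11/16)
B = A + t·(Q−A) with t = 8/9, so AB:BQ = 8/9:1/9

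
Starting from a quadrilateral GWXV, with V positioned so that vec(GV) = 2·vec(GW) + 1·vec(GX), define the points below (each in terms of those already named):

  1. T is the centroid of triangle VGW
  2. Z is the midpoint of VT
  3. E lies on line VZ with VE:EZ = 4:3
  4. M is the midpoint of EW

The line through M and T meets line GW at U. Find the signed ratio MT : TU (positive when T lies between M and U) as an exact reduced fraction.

MT:TU = 3/14

Work in coordinates with G = (0, 0), W = (1, 0), X = (0, 1), V = (2, 1).
1. T is the centroid of triangle VGW ⇒ T = (1, 1/3)
2. Z is the midpoint of VT ⇒ Z = (3/2, 2/3)
3. E lies on line VZ with VE:EZ = 4:3 ⇒ E = (12/7, 17/21)
4. M is the midpoint of EW ⇒ M = (19/14, 17/42)
line MT meets GW at U = (-2/3, 0)
T = M + t·(U−M) with t = 3/17, so MT:TU = 3/17:14/17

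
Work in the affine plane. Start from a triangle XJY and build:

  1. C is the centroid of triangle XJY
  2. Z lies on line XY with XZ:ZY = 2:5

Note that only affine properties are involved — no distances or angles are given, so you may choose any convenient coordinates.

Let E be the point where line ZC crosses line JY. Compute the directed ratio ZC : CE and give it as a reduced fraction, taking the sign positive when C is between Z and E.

Assign X = (0, 0), J = (1, 0), Y = (0, 1) — the answer is frame-independent, so this choice is without loss of generality.
1. C is the centroid of triangle XJY ⇒ C = (1/3, 1/3)
2. Z lies on line XY with XZ:ZY = 2:5 ⇒ Z = (0, 2/7)
line ZC meets JY at E = (5/8, 3/8)
C = Z + t·(E−Z) with t = 8/15, so ZC:CE = 8/15:7/15

ZC:CE = 8/7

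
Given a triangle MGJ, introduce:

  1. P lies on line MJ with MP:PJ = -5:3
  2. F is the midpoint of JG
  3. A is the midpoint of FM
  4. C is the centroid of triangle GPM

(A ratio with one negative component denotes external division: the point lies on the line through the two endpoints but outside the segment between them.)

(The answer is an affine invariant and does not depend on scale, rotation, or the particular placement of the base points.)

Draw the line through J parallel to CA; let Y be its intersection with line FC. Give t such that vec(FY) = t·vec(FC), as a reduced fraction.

Assign M = (0, 0), G = (1, 0), J = (0, 1) — the answer is frame-independent, so this choice is without loss of generality.
1. P lies on line MJ with MP:PJ = -5:3 ⇒ P = (0, 5/2)
2. F is the midpoint of JG ⇒ F = (1/2, 1/2)
3. A is the midpoint of FM ⇒ A = (1/4, 1/4)
4. C is the centroid of triangle GPM ⇒ C = (1/3, 5/6)
through J parallel to CA: direction (-1/12, -7/12); meets FC at Y = (1/18, 25/18)
Y = F + t·(C−F) with t = 8/3

t = 8/3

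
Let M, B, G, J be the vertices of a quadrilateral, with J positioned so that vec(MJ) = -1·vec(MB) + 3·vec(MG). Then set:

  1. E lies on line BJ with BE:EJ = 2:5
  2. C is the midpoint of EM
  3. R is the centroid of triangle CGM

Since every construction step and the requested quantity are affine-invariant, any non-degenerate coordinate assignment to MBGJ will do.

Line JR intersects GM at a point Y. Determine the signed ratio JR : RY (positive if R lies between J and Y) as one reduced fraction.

Set M = (0, 0), B = (1, 0), G = (0, 1), J = (-1, 3); any affine frame gives the same invariant.
1. E lies on line BJ with BE:EJ = 2:5 ⇒ E = (3/7, 6/7)
2. C is the midpoint of EM ⇒ C = (3/14, 3/7)
3. R is the centroid of triangle CGM ⇒ R = (1/14, 10/21)
line JR meets GM at Y = (0, 29/45)
R = J + t·(Y−J) with t = 15/14, so JR:RY = 15/14:-1/14

JR:RY = -15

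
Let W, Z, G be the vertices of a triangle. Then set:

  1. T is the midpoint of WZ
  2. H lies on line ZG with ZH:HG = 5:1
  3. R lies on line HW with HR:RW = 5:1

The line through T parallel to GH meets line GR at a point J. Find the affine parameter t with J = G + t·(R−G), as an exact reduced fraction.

t = 3/5

Set W = (0, 0), Z = (1, 0), G = (0, 1); any affine frame gives the same invariant.
1. T is the midpoint of WZ ⇒ T = (1/2, 0)
2. H lies on line ZG with ZH:HG = 5:1 ⇒ H = (1/6, 5/6)
3. R lies on line HW with HR:RW = 5:1 ⇒ R = (1/36, 5/36)
through T parallel to GH: direction (1/6, -1/6); meets GR at J = (1/60, 29/60)
J = G + t·(R−G) with t = 3/5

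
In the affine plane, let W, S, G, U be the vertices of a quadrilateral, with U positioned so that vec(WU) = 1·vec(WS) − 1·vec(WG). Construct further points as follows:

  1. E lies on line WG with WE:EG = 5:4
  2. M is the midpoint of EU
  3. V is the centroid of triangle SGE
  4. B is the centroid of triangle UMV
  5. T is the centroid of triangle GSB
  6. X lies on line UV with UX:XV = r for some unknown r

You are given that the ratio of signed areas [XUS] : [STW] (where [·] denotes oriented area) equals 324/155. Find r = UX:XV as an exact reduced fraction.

r = 4

Assign W = (0, 0), S = (1, 0), G = (0, 1), U = (1, -1) — the answer is frame-independent, so this choice is without loss of generality.
1. E lies on line WG with WE:EG = 5:4 ⇒ E = (0, 5/9)
2. M is the midpoint of EU ⇒ M = (1/2, -2/9)
3. V is the centroid of triangle SGE ⇒ V = (1/3, 14/27)
4. B is the centroid of triangle UMV ⇒ B = (11/18, -19/81)
5. T is the centroid of triangle GSB ⇒ T = (29/54, 62/243)
6. With UX:XV = r, write λ = r/(r+1) so X = U + λ·(V−U); X is affine-linear in λ
Every point depending on X is an affine combination of X and λ-independent points, so each such coordinate is linear in λ; the λ² term in each signed area is a multiple of (V−U)×(V−U) = 0, so 2·[XUS] and 2·[STW] are each linear in λ. Evaluating at λ=0 and λ=1:
  2·[XUS] = 2/3·λ,   2·[STW] = 62/243
So [XUS]:[STW] = (2/3·λ) / (62/243). Setting this equal to 324/155:
  2/3·λ = 324/155·(62/243)  ⇒  λ = 4/5
Then r = λ/(1−λ) = (4/5)/(1/5) = 4. Check: with r = 4, X = (7/15, 29/135) and [XUS]:[STW] = 324/155 as required.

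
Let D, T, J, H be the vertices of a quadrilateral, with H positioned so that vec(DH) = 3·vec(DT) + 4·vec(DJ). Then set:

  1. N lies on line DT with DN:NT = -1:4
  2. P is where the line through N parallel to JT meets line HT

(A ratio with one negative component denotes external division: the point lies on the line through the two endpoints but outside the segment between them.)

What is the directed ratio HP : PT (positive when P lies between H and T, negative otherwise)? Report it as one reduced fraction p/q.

Set D = (0, 0), T = (1, 0), J = (0, 1), H = (3, 4); any affine frame gives the same invariant.
1. N lies on line DT with DN:NT = -1:4 ⇒ N = (-1/3, 0)
2. P is where the line through N parallel to JT meets line HT ⇒ P = (5/9, -8/9)
P = H + t·(T−H) with t = 11/9, so HP:PT = t:(1−t) = 11/9:-2/9

HP:PT = -11/2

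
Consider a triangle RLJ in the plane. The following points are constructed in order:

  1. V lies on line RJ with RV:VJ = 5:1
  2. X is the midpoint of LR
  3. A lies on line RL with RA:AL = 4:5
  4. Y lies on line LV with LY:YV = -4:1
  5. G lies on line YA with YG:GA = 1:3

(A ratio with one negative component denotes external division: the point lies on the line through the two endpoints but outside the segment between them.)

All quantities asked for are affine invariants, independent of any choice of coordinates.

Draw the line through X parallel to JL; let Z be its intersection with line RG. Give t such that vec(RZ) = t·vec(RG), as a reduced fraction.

Work in coordinates with R = (0, 0), L = (1, 0), J = (0, 1).
1. V lies on line RJ with RV:VJ = 5:1 ⇒ V = (0, 5/6)
2. X is the midpoint of LR ⇒ X = (1/2, 0)
3. A lies on line RL with RA:AL = 4:5 ⇒ A = (4/9, 0)
4. Y lies on line LV with LY:YV = -4:1 ⇒ Y = (-1/3, 10/9)
5. G lies on line YA with YG:GA = 1:3 ⇒ G = (-5/36, 5/6)
through X parallel to JL: direction (1, -1); meets RG at Z = (-1/10, 3/5)
Z = R + t·(G−R) with t = 18/25

t = 18/25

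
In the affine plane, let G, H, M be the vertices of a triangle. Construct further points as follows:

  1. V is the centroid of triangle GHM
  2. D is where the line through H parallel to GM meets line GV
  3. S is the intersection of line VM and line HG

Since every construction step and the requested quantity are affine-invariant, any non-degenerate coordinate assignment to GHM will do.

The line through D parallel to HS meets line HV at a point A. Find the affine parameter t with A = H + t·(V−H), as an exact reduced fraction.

Work in coordinates with G = (0, 0), H = (1, 0), M = (0, 1).
1. V is the centroid of triangle GHM ⇒ V = (1/3, 1/3)
2. D is where the line through H parallel to GM meets line GV ⇒ D = (1, 1)
3. S is the intersection of line VM and line HG ⇒ S = (1/2, 0)
through D parallel to HS: direction (-1/2, 0); meets HV at A = (-1, 1)
A = H + t·(V−H) with t = 3

t = 3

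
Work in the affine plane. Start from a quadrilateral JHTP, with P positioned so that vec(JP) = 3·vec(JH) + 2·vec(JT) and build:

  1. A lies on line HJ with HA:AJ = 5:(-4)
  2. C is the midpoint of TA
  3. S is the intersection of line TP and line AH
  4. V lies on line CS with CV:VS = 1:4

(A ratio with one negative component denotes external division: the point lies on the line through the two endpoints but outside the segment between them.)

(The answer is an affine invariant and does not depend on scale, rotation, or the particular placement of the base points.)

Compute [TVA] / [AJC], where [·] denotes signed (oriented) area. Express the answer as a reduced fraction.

Work in coordinates with J = (0, 0), H = (1, 0), T = (0, 1), P = (3, 2).
1. A lies on line HJ with HA:AJ = 5:(-4) ⇒ A = (-4, 0)
2. C is the midpoint of TA ⇒ C = (-2, 1/2)
3. S is the intersection of line TP and line AH ⇒ S = (-3, 0)
4. V lies on line CS with CV:VS = 1:4 ⇒ V = (-11/5, 2/5)
2·[TVA] = -1/5, 2·[AJC] = 2
[TVA]:[AJC] = -1/5:2 = -1/10

[TVA]:[AJC] = -1/10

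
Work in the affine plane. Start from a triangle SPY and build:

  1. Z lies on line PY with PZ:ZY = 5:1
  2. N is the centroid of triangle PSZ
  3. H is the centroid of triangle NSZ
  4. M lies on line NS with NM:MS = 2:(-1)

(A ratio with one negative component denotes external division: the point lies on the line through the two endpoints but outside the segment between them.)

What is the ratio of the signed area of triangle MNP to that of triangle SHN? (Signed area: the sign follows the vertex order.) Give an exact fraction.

[MNP]:[SHN] = 6

Choose coordinates S = (0, 0), P = (1, 0), Y = (0, 1).
1. Z lies on line PY with PZ:ZY = 5:1 ⇒ Z = (1/6, 5/6)
2. N is the centroid of triangle PSZ ⇒ N = (7/18, 5/18)
3. H is the centroid of triangle NSZ ⇒ H = (5/27, 10/27)
4. M lies on line NS with NM:MS = 2:(-1) ⇒ M = (-7/18, -5/18)
2·[MNP] = -5/9, 2·[SHN] = -5/54
[MNP]:[SHN] = -5/9:-5/54 = 6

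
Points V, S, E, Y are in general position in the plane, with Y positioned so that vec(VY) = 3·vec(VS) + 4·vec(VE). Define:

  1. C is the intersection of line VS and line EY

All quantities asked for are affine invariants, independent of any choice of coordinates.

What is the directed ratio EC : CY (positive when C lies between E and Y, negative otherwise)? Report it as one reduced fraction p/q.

Work in coordinates with V = (0, 0), S = (1, 0), E = (0, 1), Y = (3, 4).
1. C is the intersection of line VS and line EY ⇒ C = (-1, 0)
C = E + t·(Y−E) with t = -1/3, so EC:CY = t:(1−t) = -1/3:4/3

EC:CY = -1/4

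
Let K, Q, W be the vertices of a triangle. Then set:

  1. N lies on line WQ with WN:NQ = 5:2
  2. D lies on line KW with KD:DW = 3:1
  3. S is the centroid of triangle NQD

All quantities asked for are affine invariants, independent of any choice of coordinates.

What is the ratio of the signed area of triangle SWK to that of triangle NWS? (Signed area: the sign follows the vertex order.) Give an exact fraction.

[SWK]:[NWS] = 48/5

Work in coordinates with K = (0, 0), Q = (1, 0), W = (0, 1).
1. N lies on line WQ with WN:NQ = 5:2 ⇒ N = (5/7, 2/7)
2. D lies on line KW with KD:DW = 3:1 ⇒ D = (0, 3/4)
3. S is the centroid of triangle NQD ⇒ S = (4/7, 29/84)
2·[SWK] = 4/7, 2·[NWS] = 5/84
[SWK]:[NWS] = 4/7:5/84 = 48/5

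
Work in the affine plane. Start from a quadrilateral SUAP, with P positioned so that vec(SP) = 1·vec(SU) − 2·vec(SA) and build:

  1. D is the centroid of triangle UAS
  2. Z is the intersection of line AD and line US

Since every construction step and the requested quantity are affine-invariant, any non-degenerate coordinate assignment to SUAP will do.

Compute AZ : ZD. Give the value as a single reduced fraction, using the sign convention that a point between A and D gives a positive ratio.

Assign S = (0, 0), U = (1, 0), A = (0, 1), P = (1, -2) — the answer is frame-independent, so this choice is without loss of generality.
1. D is the centroid of triangle UAS ⇒ D = (1/3, 1/3)
2. Z is the intersection of line AD and line US ⇒ Z = (1/2, 0)
Z = A + t·(D−A) with t = 3/2, so AZ:ZD = t:(1−t) = 3/2:-1/2

AZ:ZD = -3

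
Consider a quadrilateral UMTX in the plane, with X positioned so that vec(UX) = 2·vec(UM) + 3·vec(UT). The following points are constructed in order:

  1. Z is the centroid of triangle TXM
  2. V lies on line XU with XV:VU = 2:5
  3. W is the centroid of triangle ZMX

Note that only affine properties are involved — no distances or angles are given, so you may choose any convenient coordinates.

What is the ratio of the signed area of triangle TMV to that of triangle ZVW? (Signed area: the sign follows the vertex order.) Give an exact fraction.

Work in coordinates with U = (0, 0), M = (1, 0), T = (0, 1), X = (2, 3).
1. Z is the centroid of triangle TXM ⇒ Z = (1, 4/3)
2. V lies on line XU with XV:VU = 2:5 ⇒ V = (10/7, 15/7)
3. W is the centroid of triangle ZMX ⇒ W = (4/3, 13/9)
2·[TMV] = 18/7, 2·[ZVW] = -2/9
[TMV]:[ZVW] = 18/7:-2/9 = -81/7

[TMV]:[ZVW] = -81/7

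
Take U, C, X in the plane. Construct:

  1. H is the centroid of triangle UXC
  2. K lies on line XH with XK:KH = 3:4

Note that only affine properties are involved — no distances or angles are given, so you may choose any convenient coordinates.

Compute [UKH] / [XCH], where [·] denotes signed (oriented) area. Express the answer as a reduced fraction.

Set U = (0, 0), C = (1, 0), X = (0, 1); any affine frame gives the same invariant.
1. H is the centroid of triangle UXC ⇒ H = (1/3, 1/3)
2. K lies on line XH with XK:KH = 3:4 ⇒ K = (1/7, 5/7)
2·[UKH] = -4/21, 2·[XCH] = -1/3
[UKH]:[XCH] = -4/21:-1/3 = 4/7

[UKH]:[XCH] = 4/7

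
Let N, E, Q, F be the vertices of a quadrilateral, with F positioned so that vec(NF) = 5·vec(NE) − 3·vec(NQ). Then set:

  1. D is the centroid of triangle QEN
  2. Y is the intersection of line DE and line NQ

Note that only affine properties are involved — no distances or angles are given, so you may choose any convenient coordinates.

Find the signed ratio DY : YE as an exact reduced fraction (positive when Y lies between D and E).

DY:YE = -1/3

Set N = (0, 0), E = (1, 0), Q = (0, 1), F = (5, -3); any affine frame gives the same invariant.
1. D is the centroid of triangle QEN ⇒ D = (1/3, 1/3)
2. Y is the intersection of line DE and line NQ ⇒ Y = (0, 1/2)
Y = D + t·(E−D) with t = -1/2, so DY:YE = t:(1−t) = -1/2:3/2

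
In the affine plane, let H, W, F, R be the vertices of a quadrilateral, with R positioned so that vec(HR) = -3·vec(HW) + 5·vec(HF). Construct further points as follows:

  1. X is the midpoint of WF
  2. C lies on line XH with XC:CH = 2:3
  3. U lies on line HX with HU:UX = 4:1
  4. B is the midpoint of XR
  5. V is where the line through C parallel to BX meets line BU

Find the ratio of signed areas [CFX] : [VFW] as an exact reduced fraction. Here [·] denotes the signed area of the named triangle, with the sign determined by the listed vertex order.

[CFX]:[VFW] = 2/9

Choose coordinates H = (0, 0), W = (1, 0), F = (0, 1), R = (-3, 5).
1. X is the midpoint of WF ⇒ X = (1/2, 1/2)
2. C lies on line XH with XC:CH = 2:3 ⇒ C = (3/10, 3/10)
3. U lies on line HX with HU:UX = 4:1 ⇒ U = (2/5, 2/5)
4. B is the midpoint of XR ⇒ B = (-5/4, 11/4)
5. V is where the line through C parallel to BX meets line BU ⇒ V = (41/20, -39/20)
2·[CFX] = -1/5, 2·[VFW] = -9/10
[CFX]:[VFW] = -1/5:-9/10 = 2/9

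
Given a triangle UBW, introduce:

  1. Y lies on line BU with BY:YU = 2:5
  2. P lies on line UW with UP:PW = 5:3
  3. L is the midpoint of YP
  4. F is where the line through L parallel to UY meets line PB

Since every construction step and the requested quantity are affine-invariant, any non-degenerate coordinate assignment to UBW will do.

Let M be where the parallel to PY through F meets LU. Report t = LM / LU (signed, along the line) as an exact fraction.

Set U = (0, 0), B = (1, 0), W = (0, 1); any affine frame gives the same invariant.
1. Y lies on line BU with BY:YU = 2:5 ⇒ Y = (5/7, 0)
2. P lies on line UW with UP:PW = 5:3 ⇒ P = (0, 5/8)
3. L is the midpoint of YP ⇒ L = (5/14, 5/16)
4. F is where the line through L parallel to UY meets line PB ⇒ F = (1/2, 5/16)
through F parallel to PY: direction (5/7, -5/8); meets LU at M = (3/7, 3/8)
M = L + t·(U−L) with t = -1/5

t = -1/5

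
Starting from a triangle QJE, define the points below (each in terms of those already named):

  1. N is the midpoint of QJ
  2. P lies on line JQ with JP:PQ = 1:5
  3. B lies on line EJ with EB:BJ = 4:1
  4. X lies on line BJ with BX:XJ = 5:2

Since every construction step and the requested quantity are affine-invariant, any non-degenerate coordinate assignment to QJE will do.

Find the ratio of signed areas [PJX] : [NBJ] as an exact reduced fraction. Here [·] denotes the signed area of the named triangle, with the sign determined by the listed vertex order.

[PJX]:[NBJ] = -2/21

Set Q = (0, 0), J = (1, 0), E = (0, 1); any affine frame gives the same invariant.
1. N is the midpoint of QJ ⇒ N = (1/2, 0)
2. P lies on line JQ with JP:PQ = 1:5 ⇒ P = (5/6, 0)
3. B lies on line EJ with EB:BJ = 4:1 ⇒ B = (4/5, 1/5)
4. X lies on line BJ with BX:XJ = 5:2 ⇒ X = (33/35, 2/35)
2·[PJX] = 1/105, 2·[NBJ] = -1/10
[PJX]:[NBJ] = 1/105:-1/10 = -2/21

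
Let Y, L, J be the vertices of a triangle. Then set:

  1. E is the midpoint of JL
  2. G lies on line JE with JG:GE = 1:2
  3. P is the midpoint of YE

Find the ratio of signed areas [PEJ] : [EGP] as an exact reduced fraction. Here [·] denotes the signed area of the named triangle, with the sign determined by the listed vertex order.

Set Y = (0, 0), L = (1, 0), J = (0, 1); any affine frame gives the same invariant.
1. E is the midpoint of JL ⇒ E = (1/2, 1/2)
2. G lies on line JE with JG:GE = 1:2 ⇒ G = (1/6, 5/6)
3. P is the midpoint of YE ⇒ P = (1/4, 1/4)
2·[PEJ] = 1/4, 2·[EGP] = 1/6
[PEJ]:[EGP] = 1/4:1/6 = 3/2

[PEJ]:[EGP] = 3/2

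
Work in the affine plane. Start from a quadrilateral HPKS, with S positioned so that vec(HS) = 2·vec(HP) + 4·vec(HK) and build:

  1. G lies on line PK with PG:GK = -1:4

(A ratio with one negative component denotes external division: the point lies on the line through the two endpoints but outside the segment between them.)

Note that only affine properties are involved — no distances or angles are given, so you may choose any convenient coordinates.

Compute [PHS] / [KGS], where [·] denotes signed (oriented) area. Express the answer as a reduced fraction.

Assign H = (0, 0), P = (1, 0), K = (0, 1), S = (2, 4) — the answer is frame-independent, so this choice is without loss of generality.
1. G lies on line PK with PG:GK = -1:4 ⇒ G = (4/3, -1/3)
2·[PHS] = -4, 2·[KGS] = 20/3
[PHS]:[KGS] = -4:20/3 = -3/5

[PHS]:[KGS] = -3/5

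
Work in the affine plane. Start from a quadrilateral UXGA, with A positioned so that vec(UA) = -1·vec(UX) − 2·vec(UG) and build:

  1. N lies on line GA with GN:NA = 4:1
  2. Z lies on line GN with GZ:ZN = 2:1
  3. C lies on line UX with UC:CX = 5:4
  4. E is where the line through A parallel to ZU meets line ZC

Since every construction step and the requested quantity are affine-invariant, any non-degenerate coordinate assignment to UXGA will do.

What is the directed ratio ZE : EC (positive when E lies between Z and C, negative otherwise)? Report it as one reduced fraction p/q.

Assign U = (0, 0), X = (1, 0), G = (0, 1), A = (-1, -2) — the answer is frame-independent, so this choice is without loss of generality.
1. N lies on line GA with GN:NA = 4:1 ⇒ N = (-4/5, -7/5)
2. Z lies on line GN with GZ:ZN = 2:1 ⇒ Z = (-8/15, -3/5)
3. C lies on line UX with UC:CX = 5:4 ⇒ C = (5/9, 0)
4. E is where the line through A parallel to ZU meets line ZC ⇒ E = (223/225, 6/25)
E = Z + t·(C−Z) with t = 7/5, so ZE:EC = t:(1−t) = 7/5:-2/5

ZE:EC = -7/2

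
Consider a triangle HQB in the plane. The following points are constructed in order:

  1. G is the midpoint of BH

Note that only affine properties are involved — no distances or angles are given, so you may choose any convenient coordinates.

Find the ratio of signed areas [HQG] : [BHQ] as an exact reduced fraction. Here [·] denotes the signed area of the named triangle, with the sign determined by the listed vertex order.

Assign H = (0, 0), Q = (1, 0), B = (0, 1) — the answer is frame-independent, so this choice is without loss of generality.
1. G is the midpoint of BH ⇒ G = (0, 1/2)
2·[HQG] = 1/2, 2·[BHQ] = 1
[HQG]:[BHQ] = 1/2:1 = 1/2

[HQG]:[BHQ] = 1/2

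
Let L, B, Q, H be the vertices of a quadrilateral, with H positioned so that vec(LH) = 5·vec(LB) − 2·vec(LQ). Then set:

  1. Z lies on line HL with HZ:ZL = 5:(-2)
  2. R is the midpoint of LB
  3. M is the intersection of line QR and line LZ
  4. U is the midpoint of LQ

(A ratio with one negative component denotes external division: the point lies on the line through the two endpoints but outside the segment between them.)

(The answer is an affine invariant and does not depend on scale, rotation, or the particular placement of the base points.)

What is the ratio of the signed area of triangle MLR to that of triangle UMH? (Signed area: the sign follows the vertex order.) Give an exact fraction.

Set L = (0, 0), B = (1, 0), Q = (0, 1), H = (5, -2); any affine frame gives the same invariant.
1. Z lies on line HL with HZ:ZL = 5:(-2) ⇒ Z = (-10/3, 4/3)
2. R is the midpoint of LB ⇒ R = (1/2, 0)
3. M is the intersection of line QR and line LZ ⇒ M = (5/8, -1/4)
4. U is the midpoint of LQ ⇒ U = (0, 1/2)
2·[MLR] = -1/8, 2·[UMH] = 35/16
[MLR]:[UMH] = -1/8:35/16 = -2/35

[MLR]:[UMH] = -2/35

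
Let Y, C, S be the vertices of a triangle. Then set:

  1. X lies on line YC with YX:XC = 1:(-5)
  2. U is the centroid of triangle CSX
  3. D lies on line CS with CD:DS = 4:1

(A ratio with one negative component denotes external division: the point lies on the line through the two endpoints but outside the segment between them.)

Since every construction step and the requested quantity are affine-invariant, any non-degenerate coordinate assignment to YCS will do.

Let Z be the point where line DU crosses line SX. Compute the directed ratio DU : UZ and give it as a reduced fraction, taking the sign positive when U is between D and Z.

DU:UZ = -2/5

Work in coordinates with Y = (0, 0), C = (1, 0), S = (0, 1).
1. X lies on line YC with YX:XC = 1:(-5) ⇒ X = (-1/4, 0)
2. U is the centroid of triangle CSX ⇒ U = (1/4, 1/3)
3. D lies on line CS with CD:DS = 4:1 ⇒ D = (1/5, 4/5)
line DU meets SX at Z = (1/8, 3/2)
U = D + t·(Z−D) with t = -2/3, so DU:UZ = -2/3:5/3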